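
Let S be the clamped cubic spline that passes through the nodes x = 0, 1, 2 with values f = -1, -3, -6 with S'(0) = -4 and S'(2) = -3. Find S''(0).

8

With M_i denoting the second derivative at x_i, h_i = 1, 1, and Δ_i = (y_(i+1) − y_i)/h_i = -2, -3:
  1·M_0 + 4·M_1 + 1·M_2 = 6(Δ_1 - Δ_0) = -6
Clamped end conditions give two more equations: 2h_0·M_0 + h_0·M_1 = 6(Δ_0 - S'(0)) = 12 and h_1·M_1 + 2h_1·M_2 = 6(S'(2) - Δ_1) = 0.
Forward elimination and back-substitution give M_0 = 8, M_1 = -4, M_2 = 2.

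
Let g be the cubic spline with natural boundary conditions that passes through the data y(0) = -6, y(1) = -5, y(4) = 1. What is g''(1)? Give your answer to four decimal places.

0.7500

Put σ_i = g'' at the i-th knot. Here h = (1, 3) and Δ = (1, 2), so the interior equations h_(i-1)·σ_(i-1) + 2(h_(i-1)+h_i)·σ_i + h_i·σ_(i+1) = 6(Δ_i − Δ_(i-1)) read
  1·σ_0 + 8·σ_1 + 3·σ_2 = 6(Δ_1 - Δ_0) = 6
Natural end conditions: σ_0 = σ_2 = 0.
Solving the tridiagonal system: σ_0 = 0, σ_1 = 3/4, σ_2 = 0.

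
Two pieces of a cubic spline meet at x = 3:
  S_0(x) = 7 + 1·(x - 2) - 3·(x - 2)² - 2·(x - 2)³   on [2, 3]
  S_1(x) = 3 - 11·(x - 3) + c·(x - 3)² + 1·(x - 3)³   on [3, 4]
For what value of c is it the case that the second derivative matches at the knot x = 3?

S_0''(x) = -6 - 12·(x - 2), so S_0''(3) = -18. On the right, S_1''(3) = 2c, so c = -9.

-9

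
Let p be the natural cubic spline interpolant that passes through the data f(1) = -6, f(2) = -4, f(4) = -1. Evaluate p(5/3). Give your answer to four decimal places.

Let M_i = p''(x_i). Step sizes h_i = 1, 2; slopes of the chords Δ_i = (y_(i+1) - y_i)/h_i = 2, 3/2.
  1·M_0 + 6·M_1 + 2·M_2 = 6(Δ_1 - Δ_0) = -3
Natural end conditions: M_0 = M_2 = 0.
Solving the tridiagonal system: M_0 = 0, M_1 = -1/2, M_2 = 0.
On [1, 2], p(x) = -6 + 25/12·(x - 1) + 0·(x - 1)² - 1/12·(x - 1)³.
With (x - 1) = 2/3: p(5/3) = -751/162.

-4.6358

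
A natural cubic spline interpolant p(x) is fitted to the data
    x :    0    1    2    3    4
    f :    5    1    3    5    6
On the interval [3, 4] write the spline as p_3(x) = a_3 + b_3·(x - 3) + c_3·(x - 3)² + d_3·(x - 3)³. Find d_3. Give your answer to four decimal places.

0.1607

Write m_i for p''(x_i). With h_i = 1, 1, 1, 1 and divided differences Δ_i = -4, 2, 2, 1, the continuity of p' gives the tridiagonal system
  1·m_0 + 4·m_1 + 1·m_2 = 6(Δ_1 - Δ_0) = 36
  1·m_1 + 4·m_2 + 1·m_3 = 6(Δ_2 - Δ_1) = 0
  1·m_2 + 4·m_3 + 1·m_4 = 6(Δ_3 - Δ_2) = -6
Natural end conditions: m_0 = m_4 = 0.
Solving the tridiagonal system: m_0 = 0, m_1 = 267/28, m_2 = -15/7, m_3 = -27/28, m_4 = 0.
On [3, 4], with p_3(x) = a_3 + b_3·(x - 3) + c_3·(x - 3)² + d_3·(x - 3)³: c_3 = m_3/2 = -27/56, d_3 = (m_4 - m_3)/(6h_3) = 9/56, b_3 = Δ_3 - h_3(2m_3 + m_4)/6 = 37/28.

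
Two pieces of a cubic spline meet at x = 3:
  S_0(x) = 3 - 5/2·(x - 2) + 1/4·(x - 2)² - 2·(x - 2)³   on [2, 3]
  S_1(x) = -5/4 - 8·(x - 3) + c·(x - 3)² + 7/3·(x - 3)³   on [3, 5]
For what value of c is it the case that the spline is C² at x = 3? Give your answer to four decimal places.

-5.7500

S_0''(x) = 1/2 - 12·(x - 2), so S_0''(3) = -23/2. On the right, S_1''(3) = 2c, so c = -23/4.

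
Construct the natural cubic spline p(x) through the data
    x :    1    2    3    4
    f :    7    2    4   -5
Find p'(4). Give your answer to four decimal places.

-12.4000

Put σ_i = p'' at the i-th knot. Here h = (1, 1, 1) and Δ = (-5, 2, -9), so the interior equations h_(i-1)·σ_(i-1) + 2(h_(i-1)+h_i)·σ_i + h_i·σ_(i+1) = 6(Δ_i − Δ_(i-1)) read
  1·σ_0 + 4·σ_1 + 1·σ_2 = 6(Δ_1 - Δ_0) = 42
  1·σ_1 + 4·σ_2 + 1·σ_3 = 6(Δ_2 - Δ_1) = -66
Natural end conditions: σ_0 = σ_3 = 0.
Hence σ_0 = 0, σ_1 = 78/5, σ_2 = -102/5, σ_3 = 0.
On [3, 4], p'(x) = b_2 + 2c_2·(x - 3) + 3d_2·(x - 3)² with b_2 = Δ_2 - h_2(2σ_2 + σ_3)/6 = -11/5, c_2 = σ_2/2 = -51/5, d_2 = (σ_3 - σ_2)/(6h_2) = 17/5. So p'(4) = -62/5.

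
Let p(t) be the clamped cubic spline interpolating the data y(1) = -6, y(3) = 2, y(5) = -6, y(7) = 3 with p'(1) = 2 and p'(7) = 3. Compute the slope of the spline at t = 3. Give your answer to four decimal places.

-0.4333

Write M_i for p''(x_i). With h_i = 2, 2, 2 and divided differences Δ_i = 4, -4, 9/2, the continuity of p' gives the tridiagonal system
  2·M_0 + 8·M_1 + 2·M_2 = 6(Δ_1 - Δ_0) = -48
  2·M_1 + 8·M_2 + 2·M_3 = 6(Δ_2 - Δ_1) = 51
Clamped end conditions give two more equations: 2h_0·M_0 + h_0·M_1 = 6(Δ_0 - p'(1)) = 12 and h_2·M_2 + 2h_2·M_3 = 6(p'(7) - Δ_2) = -9.
Solving: M_0 = 253/30, M_1 = -163/15, M_2 = 331/30, M_3 = -233/30.
On [3, 5], p'(t) = b_1 + 2c_1·(t - 3) + 3d_1·(t - 3)² with b_1 = Δ_1 - h_1(2M_1 + M_2)/6 = -13/30, c_1 = M_1/2 = -163/30, d_1 = (M_2 - M_1)/(6h_1) = 73/40. So p'(3) = -13/30.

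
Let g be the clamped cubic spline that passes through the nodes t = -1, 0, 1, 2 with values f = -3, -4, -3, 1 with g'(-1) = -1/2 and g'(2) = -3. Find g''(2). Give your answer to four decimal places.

-26.4667

Write M_i for g''(x_i). With h_i = 1, 1, 1 and divided differences Δ_i = -1, 1, 4, the continuity of g' gives the tridiagonal system
  1·M_0 + 4·M_1 + 1·M_2 = 6(Δ_1 - Δ_0) = 12
  1·M_1 + 4·M_2 + 1·M_3 = 6(Δ_2 - Δ_1) = 18
Clamped end conditions give two more equations: 2h_0·M_0 + h_0·M_1 = 6(Δ_0 - g'(-1)) = -3 and h_2·M_2 + 2h_2·M_3 = 6(g'(2) - Δ_2) = -42.
Solving: M_0 = -28/15, M_1 = 11/15, M_2 = 164/15, M_3 = -397/15.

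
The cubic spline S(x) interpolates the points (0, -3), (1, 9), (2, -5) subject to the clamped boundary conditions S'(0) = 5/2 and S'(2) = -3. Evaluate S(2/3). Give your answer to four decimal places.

With σ_i denoting the second derivative at x_i, h_i = 1, 1, and Δ_i = (y_(i+1) − y_i)/h_i = 12, -14:
  1·σ_0 + 4·σ_1 + 1·σ_2 = 6(Δ_1 - Δ_0) = -156
Clamped end conditions give two more equations: 2h_0·σ_0 + h_0·σ_1 = 6(Δ_0 - S'(0)) = 57 and h_1·σ_1 + 2h_1·σ_2 = 6(S'(2) - Δ_1) = 66.
Hence σ_0 = 259/4, σ_1 = -145/2, σ_2 = 277/4.
On [0, 1], S(x) = -3 + 5/2·x + 259/8·x² - 183/8·x³.
With x = 2/3: S(2/3) = 113/18.

6.2778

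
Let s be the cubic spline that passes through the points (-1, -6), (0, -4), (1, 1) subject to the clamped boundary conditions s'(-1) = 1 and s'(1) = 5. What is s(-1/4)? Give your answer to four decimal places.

-4.7930

Let M_i = s''(x_i). Step sizes h_i = 1, 1; slopes of the chords Δ_i = (y_(i+1) - y_i)/h_i = 2, 5.
  1·M_0 + 4·M_1 + 1·M_2 = 6(Δ_1 - Δ_0) = 18
Clamped end conditions give two more equations: 2h_0·M_0 + h_0·M_1 = 6(Δ_0 - s'(-1)) = 6 and h_1·M_1 + 2h_1·M_2 = 6(s'(1) - Δ_1) = 0.
Hence M_0 = 1/2, M_1 = 5, M_2 = -5/2.
On [-1, 0], s(x) = -6 + 1·(x + 1) + 1/4·(x + 1)² + 3/4·(x + 1)³.
With (x + 1) = 3/4: s(-1/4) = -1227/256.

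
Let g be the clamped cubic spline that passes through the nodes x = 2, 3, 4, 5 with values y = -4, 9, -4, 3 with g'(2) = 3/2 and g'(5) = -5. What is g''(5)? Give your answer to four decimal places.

-68.7333

Write m_i for g''(x_i). With h_i = 1, 1, 1 and divided differences Δ_i = 13, -13, 7, the continuity of g' gives the tridiagonal system
  1·m_0 + 4·m_1 + 1·m_2 = 6(Δ_1 - Δ_0) = -156
  1·m_1 + 4·m_2 + 1·m_3 = 6(Δ_2 - Δ_1) = 120
Clamped end conditions give two more equations: 2h_0·m_0 + h_0·m_1 = 6(Δ_0 - g'(2)) = 69 and h_2·m_2 + 2h_2·m_3 = 6(g'(5) - Δ_2) = -72.
Solving: m_0 = 1066/15, m_1 = -1097/15, m_2 = 982/15, m_3 = -1031/15.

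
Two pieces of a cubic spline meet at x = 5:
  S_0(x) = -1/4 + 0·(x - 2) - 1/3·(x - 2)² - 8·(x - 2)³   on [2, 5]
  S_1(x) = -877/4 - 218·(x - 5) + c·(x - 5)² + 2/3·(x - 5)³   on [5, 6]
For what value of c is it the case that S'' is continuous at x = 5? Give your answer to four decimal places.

S_0''(x) = -2/3 - 48·(x - 2), so S_0''(5) = -434/3. On the right, S_1''(5) = 2c, so c = -217/3.

-72.3333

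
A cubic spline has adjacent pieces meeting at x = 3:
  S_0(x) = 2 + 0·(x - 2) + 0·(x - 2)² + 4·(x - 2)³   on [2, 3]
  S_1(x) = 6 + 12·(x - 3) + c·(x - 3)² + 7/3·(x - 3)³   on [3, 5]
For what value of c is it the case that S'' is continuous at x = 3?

S_0''(x) = 0 + 24·(x - 2), so S_0''(3) = 24. On the right, S_1''(3) = 2c, so c = 12.

12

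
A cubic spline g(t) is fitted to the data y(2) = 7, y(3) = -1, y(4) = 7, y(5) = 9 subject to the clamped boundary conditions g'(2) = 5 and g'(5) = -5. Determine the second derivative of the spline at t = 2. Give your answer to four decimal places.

Let M_i = g''(x_i). Step sizes h_i = 1, 1, 1; slopes of the chords Δ_i = (y_(i+1) - y_i)/h_i = -8, 8, 2.
  1·M_0 + 4·M_1 + 1·M_2 = 6(Δ_1 - Δ_0) = 96
  1·M_1 + 4·M_2 + 1·M_3 = 6(Δ_2 - Δ_1) = -36
Clamped end conditions give two more equations: 2h_0·M_0 + h_0·M_1 = 6(Δ_0 - g'(2)) = -78 and h_2·M_2 + 2h_2·M_3 = 6(g'(5) - Δ_2) = -42.
Hence M_0 = -182/3, M_1 = 130/3, M_2 = -50/3, M_3 = -38/3.

-60.6667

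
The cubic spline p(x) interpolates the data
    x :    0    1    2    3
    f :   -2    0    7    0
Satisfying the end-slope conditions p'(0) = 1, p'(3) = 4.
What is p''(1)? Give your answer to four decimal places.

18.8000

Write m_i for p''(x_i). With h_i = 1, 1, 1 and divided differences Δ_i = 2, 7, -7, the continuity of p' gives the tridiagonal system
  1·m_0 + 4·m_1 + 1·m_2 = 6(Δ_1 - Δ_0) = 30
  1·m_1 + 4·m_2 + 1·m_3 = 6(Δ_2 - Δ_1) = -84
Clamped end conditions give two more equations: 2h_0·m_0 + h_0·m_1 = 6(Δ_0 - p'(0)) = 6 and h_2·m_2 + 2h_2·m_3 = 6(p'(3) - Δ_2) = 66.
Hence m_0 = -32/5, m_1 = 94/5, m_2 = -194/5, m_3 = 262/5.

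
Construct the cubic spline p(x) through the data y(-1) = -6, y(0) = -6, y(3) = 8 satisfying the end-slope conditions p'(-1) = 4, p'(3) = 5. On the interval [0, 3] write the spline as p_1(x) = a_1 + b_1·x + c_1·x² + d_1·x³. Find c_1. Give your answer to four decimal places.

3.2500

Let M_i = p''(x_i). Step sizes h_i = 1, 3; slopes of the chords Δ_i = (y_(i+1) - y_i)/h_i = 0, 14/3.
  1·M_0 + 8·M_1 + 3·M_2 = 6(Δ_1 - Δ_0) = 28
Clamped end conditions give two more equations: 2h_0·M_0 + h_0·M_1 = 6(Δ_0 - p'(-1)) = -24 and h_1·M_1 + 2h_1·M_2 = 6(p'(3) - Δ_1) = 2.
Hence M_0 = -61/4, M_1 = 13/2, M_2 = -35/12.
On [0, 3], with p_1(x) = a_1 + b_1·x + c_1·x² + d_1·x³: c_1 = M_1/2 = 13/4, d_1 = (M_2 - M_1)/(6h_1) = -113/216, b_1 = Δ_1 - h_1(2M_1 + M_2)/6 = -3/8.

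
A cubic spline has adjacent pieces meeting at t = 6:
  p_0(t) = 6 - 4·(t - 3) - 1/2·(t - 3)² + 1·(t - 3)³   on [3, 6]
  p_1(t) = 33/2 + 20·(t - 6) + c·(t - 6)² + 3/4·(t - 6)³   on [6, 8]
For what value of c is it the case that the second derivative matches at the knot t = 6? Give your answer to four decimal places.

p_0''(t) = -1 + 6·(t - 3), so p_0''(6) = 17. On the right, p_1''(6) = 2c, so c = 17/2.

8.5000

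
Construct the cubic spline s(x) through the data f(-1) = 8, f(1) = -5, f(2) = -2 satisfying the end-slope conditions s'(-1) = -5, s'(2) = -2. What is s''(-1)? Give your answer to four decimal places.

Let m_i = s''(x_i). Step sizes h_i = 2, 1; slopes of the chords Δ_i = (y_(i+1) - y_i)/h_i = -13/2, 3.
  2·m_0 + 6·m_1 + 1·m_2 = 6(Δ_1 - Δ_0) = 57
Clamped end conditions give two more equations: 2h_0·m_0 + h_0·m_1 = 6(Δ_0 - s'(-1)) = -9 and h_1·m_1 + 2h_1·m_2 = 6(s'(2) - Δ_1) = -30.
Forward elimination and back-substitution give m_0 = -43/4, m_1 = 17, m_2 = -47/2.

-10.7500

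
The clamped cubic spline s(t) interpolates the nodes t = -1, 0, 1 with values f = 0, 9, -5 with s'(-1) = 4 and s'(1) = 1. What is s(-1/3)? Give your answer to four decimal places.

7.7037

With m_i denoting the second derivative at x_i, h_i = 1, 1, and Δ_i = (y_(i+1) − y_i)/h_i = 9, -14:
  1·m_0 + 4·m_1 + 1·m_2 = 6(Δ_1 - Δ_0) = -138
Clamped end conditions give two more equations: 2h_0·m_0 + h_0·m_1 = 6(Δ_0 - s'(-1)) = 30 and h_1·m_1 + 2h_1·m_2 = 6(s'(1) - Δ_1) = 90.
Solving: m_0 = 48, m_1 = -66, m_2 = 78.
On [-1, 0], s(t) = 0 + 4·(t + 1) + 24·(t + 1)² - 19·(t + 1)³.
With (t + 1) = 2/3: s(-1/3) = 208/27.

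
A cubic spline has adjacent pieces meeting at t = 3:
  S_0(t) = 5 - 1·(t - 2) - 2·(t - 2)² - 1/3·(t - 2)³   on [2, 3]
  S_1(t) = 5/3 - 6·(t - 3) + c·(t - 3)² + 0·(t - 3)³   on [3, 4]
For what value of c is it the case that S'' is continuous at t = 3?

S_0''(t) = -4 - 2·(t - 2), so S_0''(3) = -6. On the right, S_1''(3) = 2c, so c = -3.

-3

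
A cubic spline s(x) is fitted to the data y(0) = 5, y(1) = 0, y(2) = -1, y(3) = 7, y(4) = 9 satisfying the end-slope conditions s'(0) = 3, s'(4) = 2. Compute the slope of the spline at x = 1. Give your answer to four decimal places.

Let M_i = s''(x_i). Step sizes h_i = 1, 1, 1, 1; slopes of the chords Δ_i = (y_(i+1) - y_i)/h_i = -5, -1, 8, 2.
  1·M_0 + 4·M_1 + 1·M_2 = 6(Δ_1 - Δ_0) = 24
  1·M_1 + 4·M_2 + 1·M_3 = 6(Δ_2 - Δ_1) = 54
  1·M_2 + 4·M_3 + 1·M_4 = 6(Δ_3 - Δ_2) = -36
Clamped end conditions give two more equations: 2h_0·M_0 + h_0·M_1 = 6(Δ_0 - s'(0)) = -48 and h_3·M_3 + 2h_3·M_4 = 6(s'(4) - Δ_3) = 0.
Forward elimination and back-substitution give M_0 = -115/4, M_1 = 19/2, M_2 = 59/4, M_3 = -29/2, M_4 = 29/4.
On [1, 2], s'(x) = b_1 + 2c_1·(x - 1) + 3d_1·(x - 1)² with b_1 = Δ_1 - h_1(2M_1 + M_2)/6 = -53/8, c_1 = M_1/2 = 19/4, d_1 = (M_2 - M_1)/(6h_1) = 7/8. So s'(1) = -53/8.

-6.6250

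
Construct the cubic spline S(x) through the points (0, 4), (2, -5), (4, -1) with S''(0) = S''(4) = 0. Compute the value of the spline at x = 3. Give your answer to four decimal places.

Write M_i for S''(x_i). With h_i = 2, 2 and divided differences Δ_i = -9/2, 2, the continuity of S' gives the tridiagonal system
  2·M_0 + 8·M_1 + 2·M_2 = 6(Δ_1 - Δ_0) = 39
Natural end conditions: M_0 = M_2 = 0.
Forward elimination and back-substitution give M_0 = 0, M_1 = 39/8, M_2 = 0.
On [2, 4], S(x) = -5 - 5/4·(x - 2) + 39/16·(x - 2)² - 13/32·(x - 2)³.
With (x - 2) = 1: S(3) = -135/32.

-4.2188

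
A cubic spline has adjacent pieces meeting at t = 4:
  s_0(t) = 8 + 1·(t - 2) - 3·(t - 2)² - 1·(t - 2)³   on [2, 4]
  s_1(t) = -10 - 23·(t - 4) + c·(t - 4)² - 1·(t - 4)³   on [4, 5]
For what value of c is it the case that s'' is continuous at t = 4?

-9

s_0''(t) = -6 - 6·(t - 2), so s_0''(4) = -18. On the right, s_1''(4) = 2c, so c = -9.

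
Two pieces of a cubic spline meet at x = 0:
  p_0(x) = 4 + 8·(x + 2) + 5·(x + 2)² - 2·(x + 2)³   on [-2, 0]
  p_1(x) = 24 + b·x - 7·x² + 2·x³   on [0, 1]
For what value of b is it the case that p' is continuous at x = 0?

p_0'(x) = 8 + 10·(x + 2) - 6·(x + 2)², so p_0'(0) = 4. On the right, p_1'(0) = b, so b = 4.

4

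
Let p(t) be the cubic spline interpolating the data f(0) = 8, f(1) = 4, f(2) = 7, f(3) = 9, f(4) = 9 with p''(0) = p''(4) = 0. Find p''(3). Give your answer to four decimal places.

Let m_i = p''(x_i). Step sizes h_i = 1, 1, 1, 1; slopes of the chords Δ_i = (y_(i+1) - y_i)/h_i = -4, 3, 2, 0.
  1·m_0 + 4·m_1 + 1·m_2 = 6(Δ_1 - Δ_0) = 42
  1·m_1 + 4·m_2 + 1·m_3 = 6(Δ_2 - Δ_1) = -6
  1·m_2 + 4·m_3 + 1·m_4 = 6(Δ_3 - Δ_2) = -12
Natural end conditions: m_0 = m_4 = 0.
Forward elimination and back-substitution give m_0 = 0, m_1 = 321/28, m_2 = -27/7, m_3 = -57/28, m_4 = 0.

-2.0357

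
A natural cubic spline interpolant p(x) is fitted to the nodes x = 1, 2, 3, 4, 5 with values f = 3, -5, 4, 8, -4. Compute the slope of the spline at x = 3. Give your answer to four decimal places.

With M_i denoting the second derivative at x_i, h_i = 1, 1, 1, 1, and Δ_i = (y_(i+1) − y_i)/h_i = -8, 9, 4, -12:
  1·M_0 + 4·M_1 + 1·M_2 = 6(Δ_1 - Δ_0) = 102
  1·M_1 + 4·M_2 + 1·M_3 = 6(Δ_2 - Δ_1) = -30
  1·M_2 + 4·M_3 + 1·M_4 = 6(Δ_3 - Δ_2) = -96
Natural end conditions: M_0 = M_4 = 0.
Solving: M_0 = 0, M_1 = 111/4, M_2 = -9, M_3 = -87/4, M_4 = 0.
On [3, 4], p'(x) = b_2 + 2c_2·(x - 3) + 3d_2·(x - 3)² with b_2 = Δ_2 - h_2(2M_2 + M_3)/6 = 85/8, c_2 = M_2/2 = -9/2, d_2 = (M_3 - M_2)/(6h_2) = -17/8. So p'(3) = 85/8.

10.6250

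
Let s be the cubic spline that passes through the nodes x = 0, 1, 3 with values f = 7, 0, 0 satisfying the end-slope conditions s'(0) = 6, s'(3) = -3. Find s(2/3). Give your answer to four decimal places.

Let M_i = s''(x_i). Step sizes h_i = 1, 2; slopes of the chords Δ_i = (y_(i+1) - y_i)/h_i = -7, 0.
  1·M_0 + 6·M_1 + 2·M_2 = 6(Δ_1 - Δ_0) = 42
Clamped end conditions give two more equations: 2h_0·M_0 + h_0·M_1 = 6(Δ_0 - s'(0)) = -78 and h_1·M_1 + 2h_1·M_2 = 6(s'(3) - Δ_1) = -18.
Solving: M_0 = -49, M_1 = 20, M_2 = -29/2.
On [0, 1], s(x) = 7 + 6·x - 49/2·x² + 23/2·x³.
With x = 2/3: s(2/3) = 95/27.

3.5185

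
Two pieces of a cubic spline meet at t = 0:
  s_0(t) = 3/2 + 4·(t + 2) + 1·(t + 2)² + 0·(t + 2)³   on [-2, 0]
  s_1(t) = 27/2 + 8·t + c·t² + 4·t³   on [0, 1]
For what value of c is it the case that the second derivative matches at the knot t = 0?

1

s_0''(t) = 2 + 0·(t + 2), so s_0''(0) = 2. On the right, s_1''(0) = 2c, so c = 1.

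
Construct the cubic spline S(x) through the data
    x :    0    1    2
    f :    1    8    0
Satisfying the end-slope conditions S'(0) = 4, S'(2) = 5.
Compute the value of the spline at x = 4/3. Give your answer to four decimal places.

5.1111

Write M_i for S''(x_i). With h_i = 1, 1 and divided differences Δ_i = 7, -8, the continuity of S' gives the tridiagonal system
  1·M_0 + 4·M_1 + 1·M_2 = 6(Δ_1 - Δ_0) = -90
Clamped end conditions give two more equations: 2h_0·M_0 + h_0·M_1 = 6(Δ_0 - S'(0)) = 18 and h_1·M_1 + 2h_1·M_2 = 6(S'(2) - Δ_1) = 78.
Hence M_0 = 32, M_1 = -46, M_2 = 62.
On [1, 2], S(x) = 8 - 3·(x - 1) - 23·(x - 1)² + 18·(x - 1)³.
With (x - 1) = 1/3: S(4/3) = 46/9.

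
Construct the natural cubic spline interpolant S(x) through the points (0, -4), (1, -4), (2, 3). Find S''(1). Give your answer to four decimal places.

10.5000

Write m_i for S''(x_i). With h_i = 1, 1 and divided differences Δ_i = 0, 7, the continuity of S' gives the tridiagonal system
  1·m_0 + 4·m_1 + 1·m_2 = 6(Δ_1 - Δ_0) = 42
Natural end conditions: m_0 = m_2 = 0.
Solving the tridiagonal system: m_0 = 0, m_1 = 21/2, m_2 = 0.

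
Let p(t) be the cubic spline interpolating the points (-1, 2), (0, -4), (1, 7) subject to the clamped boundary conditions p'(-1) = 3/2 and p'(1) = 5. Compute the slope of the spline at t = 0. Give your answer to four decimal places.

Put M_i = p'' at the i-th knot. Here h = (1, 1) and Δ = (-6, 11), so the interior equations h_(i-1)·M_(i-1) + 2(h_(i-1)+h_i)·M_i + h_i·M_(i+1) = 6(Δ_i − Δ_(i-1)) read
  1·M_0 + 4·M_1 + 1·M_2 = 6(Δ_1 - Δ_0) = 102
Clamped end conditions give two more equations: 2h_0·M_0 + h_0·M_1 = 6(Δ_0 - p'(-1)) = -45 and h_1·M_1 + 2h_1·M_2 = 6(p'(1) - Δ_1) = -36.
Hence M_0 = -185/4, M_1 = 95/2, M_2 = -167/4.
On [0, 1], p'(t) = b_1 + 2c_1·t + 3d_1·t² with b_1 = Δ_1 - h_1(2M_1 + M_2)/6 = 17/8, c_1 = M_1/2 = 95/4, d_1 = (M_2 - M_1)/(6h_1) = -119/8. So p'(0) = 17/8.

2.1250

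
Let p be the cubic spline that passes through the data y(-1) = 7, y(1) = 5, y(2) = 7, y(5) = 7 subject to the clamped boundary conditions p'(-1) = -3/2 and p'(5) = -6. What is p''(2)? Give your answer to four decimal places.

0.4286

With m_i denoting the second derivative at x_i, h_i = 2, 1, 3, and Δ_i = (y_(i+1) − y_i)/h_i = -1, 2, 0:
  2·m_0 + 6·m_1 + 1·m_2 = 6(Δ_1 - Δ_0) = 18
  1·m_1 + 8·m_2 + 3·m_3 = 6(Δ_2 - Δ_1) = -12
Clamped end conditions give two more equations: 2h_0·m_0 + h_0·m_1 = 6(Δ_0 - p'(-1)) = 3 and h_2·m_2 + 2h_2·m_3 = 6(p'(5) - Δ_2) = -36.
Solving: m_0 = -6/7, m_1 = 45/14, m_2 = 3/7, m_3 = -87/14.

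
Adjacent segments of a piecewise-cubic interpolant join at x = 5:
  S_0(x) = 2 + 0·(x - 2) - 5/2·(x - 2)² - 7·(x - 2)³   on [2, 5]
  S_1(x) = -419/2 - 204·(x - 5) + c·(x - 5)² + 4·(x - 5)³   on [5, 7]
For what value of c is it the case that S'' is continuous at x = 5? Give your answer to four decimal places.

S_0''(x) = -5 - 42·(x - 2), so S_0''(5) = -131. On the right, S_1''(5) = 2c, so c = -131/2.

-65.5000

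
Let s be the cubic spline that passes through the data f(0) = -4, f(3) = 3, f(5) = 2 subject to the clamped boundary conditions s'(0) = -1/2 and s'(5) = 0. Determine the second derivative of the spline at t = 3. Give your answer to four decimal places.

Put M_i = s'' at the i-th knot. Here h = (3, 2) and Δ = (7/3, -1/2), so the interior equations h_(i-1)·M_(i-1) + 2(h_(i-1)+h_i)·M_i + h_i·M_(i+1) = 6(Δ_i − Δ_(i-1)) read
  3·M_0 + 10·M_1 + 2·M_2 = 6(Δ_1 - Δ_0) = -17
Clamped end conditions give two more equations: 2h_0·M_0 + h_0·M_1 = 6(Δ_0 - s'(0)) = 17 and h_1·M_1 + 2h_1·M_2 = 6(s'(5) - Δ_1) = 3.
Solving the tridiagonal system: M_0 = 139/30, M_1 = -18/5, M_2 = 51/20.

-3.6000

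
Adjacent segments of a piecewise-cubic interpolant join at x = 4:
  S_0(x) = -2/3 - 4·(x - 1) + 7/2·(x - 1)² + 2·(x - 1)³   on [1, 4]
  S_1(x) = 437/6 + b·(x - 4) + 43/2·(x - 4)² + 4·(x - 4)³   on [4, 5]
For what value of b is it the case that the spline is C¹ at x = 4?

S_0'(x) = -4 + 7·(x - 1) + 6·(x - 1)², so S_0'(4) = 71. On the right, S_1'(4) = b, so b = 71.

71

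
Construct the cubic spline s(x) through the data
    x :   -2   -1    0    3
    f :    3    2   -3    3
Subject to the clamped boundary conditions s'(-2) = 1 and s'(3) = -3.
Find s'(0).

Put σ_i = s'' at the i-th knot. Here h = (1, 1, 3) and Δ = (-1, -5, 2), so the interior equations h_(i-1)·σ_(i-1) + 2(h_(i-1)+h_i)·σ_i + h_i·σ_(i+1) = 6(Δ_i − Δ_(i-1)) read
  1·σ_0 + 4·σ_1 + 1·σ_2 = 6(Δ_1 - Δ_0) = -24
  1·σ_1 + 8·σ_2 + 3·σ_3 = 6(Δ_2 - Δ_1) = 42
Clamped end conditions give two more equations: 2h_0·σ_0 + h_0·σ_1 = 6(Δ_0 - s'(-2)) = -12 and h_2·σ_2 + 2h_2·σ_3 = 6(s'(3) - Δ_2) = -30.
Hence σ_0 = -2, σ_1 = -8, σ_2 = 10, σ_3 = -10.
On [0, 3], s'(x) = b_2 + 2c_2·x + 3d_2·x² with b_2 = Δ_2 - h_2(2σ_2 + σ_3)/6 = -3, c_2 = σ_2/2 = 5, d_2 = (σ_3 - σ_2)/(6h_2) = -10/9. So s'(0) = -3.

-3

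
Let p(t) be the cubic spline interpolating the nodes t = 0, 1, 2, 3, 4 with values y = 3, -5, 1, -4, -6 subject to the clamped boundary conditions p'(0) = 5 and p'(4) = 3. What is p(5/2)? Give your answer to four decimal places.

-0.2254

Let M_i = p''(x_i). Step sizes h_i = 1, 1, 1, 1; slopes of the chords Δ_i = (y_(i+1) - y_i)/h_i = -8, 6, -5, -2.
  1·M_0 + 4·M_1 + 1·M_2 = 6(Δ_1 - Δ_0) = 84
  1·M_1 + 4·M_2 + 1·M_3 = 6(Δ_2 - Δ_1) = -66
  1·M_2 + 4·M_3 + 1·M_4 = 6(Δ_3 - Δ_2) = 18
Clamped end conditions give two more equations: 2h_0·M_0 + h_0·M_1 = 6(Δ_0 - p'(0)) = -78 and h_3·M_3 + 2h_3·M_4 = 6(p'(4) - Δ_3) = 30.
Solving: M_0 = -1703/28, M_1 = 611/14, M_2 = -119/4, M_3 = 131/14, M_4 = 289/28.
On [2, 3], p(t) = 1 + 47/14·(t - 2) - 119/8·(t - 2)² + 365/56·(t - 2)³.
With (t - 2) = 1/2: p(5/2) = -101/448.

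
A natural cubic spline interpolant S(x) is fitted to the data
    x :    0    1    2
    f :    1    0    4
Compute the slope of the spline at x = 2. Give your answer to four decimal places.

Let M_i = S''(x_i). Step sizes h_i = 1, 1; slopes of the chords Δ_i = (y_(i+1) - y_i)/h_i = -1, 4.
  1·M_0 + 4·M_1 + 1·M_2 = 6(Δ_1 - Δ_0) = 30
Natural end conditions: M_0 = M_2 = 0.
Solving: M_0 = 0, M_1 = 15/2, M_2 = 0.
On [1, 2], S'(x) = b_1 + 2c_1·(x - 1) + 3d_1·(x - 1)² with b_1 = Δ_1 - h_1(2M_1 + M_2)/6 = 3/2, c_1 = M_1/2 = 15/4, d_1 = (M_2 - M_1)/(6h_1) = -5/4. So S'(2) = 21/4.

5.2500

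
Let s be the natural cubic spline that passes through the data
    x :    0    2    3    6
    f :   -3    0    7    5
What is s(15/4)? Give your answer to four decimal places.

With σ_i denoting the second derivative at x_i, h_i = 2, 1, 3, and Δ_i = (y_(i+1) − y_i)/h_i = 3/2, 7, -2/3:
  2·σ_0 + 6·σ_1 + 1·σ_2 = 6(Δ_1 - Δ_0) = 33
  1·σ_1 + 8·σ_2 + 3·σ_3 = 6(Δ_2 - Δ_1) = -46
Natural end conditions: σ_0 = σ_3 = 0.
Forward elimination and back-substitution give σ_0 = 0, σ_1 = 310/47, σ_2 = -309/47, σ_3 = 0.
On [3, 6], s(x) = 7 + 833/141·(x - 3) - 309/94·(x - 3)² + 103/282·(x - 3)³.
With (x - 3) = 3/4: s(15/4) = 58571/6016.

9.7359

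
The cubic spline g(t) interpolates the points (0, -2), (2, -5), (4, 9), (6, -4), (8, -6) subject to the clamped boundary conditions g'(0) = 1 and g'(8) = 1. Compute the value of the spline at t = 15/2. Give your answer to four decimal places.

Write σ_i for g''(x_i). With h_i = 2, 2, 2, 2 and divided differences Δ_i = -3/2, 7, -13/2, -1, the continuity of g' gives the tridiagonal system
  2·σ_0 + 8·σ_1 + 2·σ_2 = 6(Δ_1 - Δ_0) = 51
  2·σ_1 + 8·σ_2 + 2·σ_3 = 6(Δ_2 - Δ_1) = -81
  2·σ_2 + 8·σ_3 + 2·σ_4 = 6(Δ_3 - Δ_2) = 33
Clamped end conditions give two more equations: 2h_0·σ_0 + h_0·σ_1 = 6(Δ_0 - g'(0)) = -15 and h_3·σ_3 + 2h_3·σ_4 = 6(g'(8) - Δ_3) = 12.
Solving: σ_0 = -81/8, σ_1 = 51/4, σ_2 = -123/8, σ_3 = 33/4, σ_4 = -9/8.
On [6, 8], g(t) = -4 - 49/8·(t - 6) + 33/8·(t - 6)² - 25/32·(t - 6)³.
With (t - 6) = 3/2: g(15/2) = -1675/256.

-6.5430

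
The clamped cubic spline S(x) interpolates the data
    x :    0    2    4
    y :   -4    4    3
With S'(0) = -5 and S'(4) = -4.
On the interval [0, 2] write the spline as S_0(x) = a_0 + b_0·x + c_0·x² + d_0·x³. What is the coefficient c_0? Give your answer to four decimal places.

Put σ_i = S'' at the i-th knot. Here h = (2, 2) and Δ = (4, -1/2), so the interior equations h_(i-1)·σ_(i-1) + 2(h_(i-1)+h_i)·σ_i + h_i·σ_(i+1) = 6(Δ_i − Δ_(i-1)) read
  2·σ_0 + 8·σ_1 + 2·σ_2 = 6(Δ_1 - Δ_0) = -27
Clamped end conditions give two more equations: 2h_0·σ_0 + h_0·σ_1 = 6(Δ_0 - S'(0)) = 54 and h_1·σ_1 + 2h_1·σ_2 = 6(S'(4) - Δ_1) = -21.
Solving: σ_0 = 137/8, σ_1 = -29/4, σ_2 = -13/8.
On [0, 2], with S_0(x) = a_0 + b_0·x + c_0·x² + d_0·x³: c_0 = σ_0/2 = 137/16, d_0 = (σ_1 - σ_0)/(6h_0) = -65/32, b_0 = Δ_0 - h_0(2σ_0 + σ_1)/6 = -5.

8.5625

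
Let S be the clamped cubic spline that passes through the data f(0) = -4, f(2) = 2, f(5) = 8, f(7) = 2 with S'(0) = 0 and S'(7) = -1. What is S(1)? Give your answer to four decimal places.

With σ_i denoting the second derivative at x_i, h_i = 2, 3, 2, and Δ_i = (y_(i+1) − y_i)/h_i = 3, 2, -3:
  2·σ_0 + 10·σ_1 + 3·σ_2 = 6(Δ_1 - Δ_0) = -6
  3·σ_1 + 10·σ_2 + 2·σ_3 = 6(Δ_2 - Δ_1) = -30
Clamped end conditions give two more equations: 2h_0·σ_0 + h_0·σ_1 = 6(Δ_0 - S'(0)) = 18 and h_2·σ_2 + 2h_2·σ_3 = 6(S'(7) - Δ_2) = 12.
Forward elimination and back-substitution give σ_0 = 75/16, σ_1 = -3/8, σ_2 = -31/8, σ_3 = 79/16.
On [0, 2], S(x) = -4 + 0·x + 75/32·x² - 27/64·x³.
With x = 1: S(1) = -133/64.

-2.0781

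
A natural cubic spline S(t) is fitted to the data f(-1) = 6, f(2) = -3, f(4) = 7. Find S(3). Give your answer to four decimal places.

0.8000

Write M_i for S''(x_i). With h_i = 3, 2 and divided differences Δ_i = -3, 5, the continuity of S' gives the tridiagonal system
  3·M_0 + 10·M_1 + 2·M_2 = 6(Δ_1 - Δ_0) = 48
Natural end conditions: M_0 = M_2 = 0.
Solving: M_0 = 0, M_1 = 24/5, M_2 = 0.
On [2, 4], S(t) = -3 + 9/5·(t - 2) + 12/5·(t - 2)² - 2/5·(t - 2)³.
With (t - 2) = 1: S(3) = 4/5.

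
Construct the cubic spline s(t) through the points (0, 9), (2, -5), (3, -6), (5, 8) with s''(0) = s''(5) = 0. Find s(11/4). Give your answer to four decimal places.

-6.3313

Put M_i = s'' at the i-th knot. Here h = (2, 1, 2) and Δ = (-7, -1, 7), so the interior equations h_(i-1)·M_(i-1) + 2(h_(i-1)+h_i)·M_i + h_i·M_(i+1) = 6(Δ_i − Δ_(i-1)) read
  2·M_0 + 6·M_1 + 1·M_2 = 6(Δ_1 - Δ_0) = 36
  1·M_1 + 6·M_2 + 2·M_3 = 6(Δ_2 - Δ_1) = 48
Natural end conditions: M_0 = M_3 = 0.
Forward elimination and back-substitution give M_0 = 0, M_1 = 24/5, M_2 = 36/5, M_3 = 0.
On [2, 3], s(t) = -5 - 19/5·(t - 2) + 12/5·(t - 2)² + 2/5·(t - 2)³.
With (t - 2) = 3/4: s(11/4) = -1013/160.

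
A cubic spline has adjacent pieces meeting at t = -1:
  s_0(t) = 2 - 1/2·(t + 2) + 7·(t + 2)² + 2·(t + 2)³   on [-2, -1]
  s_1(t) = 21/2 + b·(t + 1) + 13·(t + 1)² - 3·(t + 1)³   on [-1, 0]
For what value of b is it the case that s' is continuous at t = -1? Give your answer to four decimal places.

s_0'(t) = -1/2 + 14·(t + 2) + 6·(t + 2)², so s_0'(-1) = 39/2. On the right, s_1'(-1) = b, so b = 39/2.

19.5000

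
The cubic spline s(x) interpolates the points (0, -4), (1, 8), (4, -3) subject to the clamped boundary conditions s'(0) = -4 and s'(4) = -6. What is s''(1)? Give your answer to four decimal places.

Let M_i = s''(x_i). Step sizes h_i = 1, 3; slopes of the chords Δ_i = (y_(i+1) - y_i)/h_i = 12, -11/3.
  1·M_0 + 8·M_1 + 3·M_2 = 6(Δ_1 - Δ_0) = -94
Clamped end conditions give two more equations: 2h_0·M_0 + h_0·M_1 = 6(Δ_0 - s'(0)) = 96 and h_1·M_1 + 2h_1·M_2 = 6(s'(4) - Δ_1) = -14.
Hence M_0 = 237/4, M_1 = -45/2, M_2 = 107/12.

-22.5000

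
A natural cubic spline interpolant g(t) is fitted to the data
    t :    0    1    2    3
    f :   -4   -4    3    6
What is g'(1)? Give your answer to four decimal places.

With M_i denoting the second derivative at x_i, h_i = 1, 1, 1, and Δ_i = (y_(i+1) − y_i)/h_i = 0, 7, 3:
  1·M_0 + 4·M_1 + 1·M_2 = 6(Δ_1 - Δ_0) = 42
  1·M_1 + 4·M_2 + 1·M_3 = 6(Δ_2 - Δ_1) = -24
Natural end conditions: M_0 = M_3 = 0.
Forward elimination and back-substitution give M_0 = 0, M_1 = 64/5, M_2 = -46/5, M_3 = 0.
On [1, 2], g'(t) = b_1 + 2c_1·(t - 1) + 3d_1·(t - 1)² with b_1 = Δ_1 - h_1(2M_1 + M_2)/6 = 64/15, c_1 = M_1/2 = 32/5, d_1 = (M_2 - M_1)/(6h_1) = -11/3. So g'(1) = 64/15.

4.2667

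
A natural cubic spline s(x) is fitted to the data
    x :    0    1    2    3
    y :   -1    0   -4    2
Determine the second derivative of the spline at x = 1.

-12

Write m_i for s''(x_i). With h_i = 1, 1, 1 and divided differences Δ_i = 1, -4, 6, the continuity of s' gives the tridiagonal system
  1·m_0 + 4·m_1 + 1·m_2 = 6(Δ_1 - Δ_0) = -30
  1·m_1 + 4·m_2 + 1·m_3 = 6(Δ_2 - Δ_1) = 60
Natural end conditions: m_0 = m_3 = 0.
Solving the tridiagonal system: m_0 = 0, m_1 = -12, m_2 = 18, m_3 = 0.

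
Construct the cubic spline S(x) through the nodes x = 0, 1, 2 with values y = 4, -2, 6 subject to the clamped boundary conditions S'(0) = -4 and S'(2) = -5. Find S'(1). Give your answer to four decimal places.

Put M_i = S'' at the i-th knot. Here h = (1, 1) and Δ = (-6, 8), so the interior equations h_(i-1)·M_(i-1) + 2(h_(i-1)+h_i)·M_i + h_i·M_(i+1) = 6(Δ_i − Δ_(i-1)) read
  1·M_0 + 4·M_1 + 1·M_2 = 6(Δ_1 - Δ_0) = 84
Clamped end conditions give two more equations: 2h_0·M_0 + h_0·M_1 = 6(Δ_0 - S'(0)) = -12 and h_1·M_1 + 2h_1·M_2 = 6(S'(2) - Δ_1) = -78.
Forward elimination and back-substitution give M_0 = -55/2, M_1 = 43, M_2 = -121/2.
On [1, 2], S'(x) = b_1 + 2c_1·(x - 1) + 3d_1·(x - 1)² with b_1 = Δ_1 - h_1(2M_1 + M_2)/6 = 15/4, c_1 = M_1/2 = 43/2, d_1 = (M_2 - M_1)/(6h_1) = -69/4. So S'(1) = 15/4.

3.7500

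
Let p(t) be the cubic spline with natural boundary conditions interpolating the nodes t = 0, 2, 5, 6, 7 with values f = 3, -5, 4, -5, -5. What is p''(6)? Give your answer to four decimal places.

Let m_i = p''(x_i). Step sizes h_i = 2, 3, 1, 1; slopes of the chords Δ_i = (y_(i+1) - y_i)/h_i = -4, 3, -9, 0.
  2·m_0 + 10·m_1 + 3·m_2 = 6(Δ_1 - Δ_0) = 42
  3·m_1 + 8·m_2 + 1·m_3 = 6(Δ_2 - Δ_1) = -72
  1·m_2 + 4·m_3 + 1·m_4 = 6(Δ_3 - Δ_2) = 54
Natural end conditions: m_0 = m_4 = 0.
Hence m_0 = 0, m_1 = 1164/137, m_2 = -1962/137, m_3 = 2340/137, m_4 = 0.

17.0803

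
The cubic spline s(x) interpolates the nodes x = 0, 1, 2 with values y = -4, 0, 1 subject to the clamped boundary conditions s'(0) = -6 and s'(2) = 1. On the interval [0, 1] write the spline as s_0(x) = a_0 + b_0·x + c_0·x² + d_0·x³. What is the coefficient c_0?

Write σ_i for s''(x_i). With h_i = 1, 1 and divided differences Δ_i = 4, 1, the continuity of s' gives the tridiagonal system
  1·σ_0 + 4·σ_1 + 1·σ_2 = 6(Δ_1 - Δ_0) = -18
Clamped end conditions give two more equations: 2h_0·σ_0 + h_0·σ_1 = 6(Δ_0 - s'(0)) = 60 and h_1·σ_1 + 2h_1·σ_2 = 6(s'(2) - Δ_1) = 0.
Forward elimination and back-substitution give σ_0 = 38, σ_1 = -16, σ_2 = 8.
On [0, 1], with s_0(x) = a_0 + b_0·x + c_0·x² + d_0·x³: c_0 = σ_0/2 = 19, d_0 = (σ_1 - σ_0)/(6h_0) = -9, b_0 = Δ_0 - h_0(2σ_0 + σ_1)/6 = -6.

19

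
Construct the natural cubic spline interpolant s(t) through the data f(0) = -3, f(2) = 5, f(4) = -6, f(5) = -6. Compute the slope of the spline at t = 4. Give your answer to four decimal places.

Write m_i for s''(x_i). With h_i = 2, 2, 1 and divided differences Δ_i = 4, -11/2, 0, the continuity of s' gives the tridiagonal system
  2·m_0 + 8·m_1 + 2·m_2 = 6(Δ_1 - Δ_0) = -57
  2·m_1 + 6·m_2 + 1·m_3 = 6(Δ_2 - Δ_1) = 33
Natural end conditions: m_0 = m_3 = 0.
Solving: m_0 = 0, m_1 = -102/11, m_2 = 189/22, m_3 = 0.
On [4, 5], s'(t) = b_2 + 2c_2·(t - 4) + 3d_2·(t - 4)² with b_2 = Δ_2 - h_2(2m_2 + m_3)/6 = -63/22, c_2 = m_2/2 = 189/44, d_2 = (m_3 - m_2)/(6h_2) = -63/44. So s'(4) = -63/22.

-2.8636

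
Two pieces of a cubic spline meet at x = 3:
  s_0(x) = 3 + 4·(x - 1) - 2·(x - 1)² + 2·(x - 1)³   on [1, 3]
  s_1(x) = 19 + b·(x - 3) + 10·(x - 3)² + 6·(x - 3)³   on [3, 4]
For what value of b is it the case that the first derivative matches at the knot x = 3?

20

s_0'(x) = 4 - 4·(x - 1) + 6·(x - 1)², so s_0'(3) = 20. On the right, s_1'(3) = b, so b = 20.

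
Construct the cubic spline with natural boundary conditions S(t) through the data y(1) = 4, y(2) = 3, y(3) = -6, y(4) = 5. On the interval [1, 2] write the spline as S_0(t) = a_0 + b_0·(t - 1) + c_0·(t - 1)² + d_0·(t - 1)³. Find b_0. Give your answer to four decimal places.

Let M_i = S''(x_i). Step sizes h_i = 1, 1, 1; slopes of the chords Δ_i = (y_(i+1) - y_i)/h_i = -1, -9, 11.
  1·M_0 + 4·M_1 + 1·M_2 = 6(Δ_1 - Δ_0) = -48
  1·M_1 + 4·M_2 + 1·M_3 = 6(Δ_2 - Δ_1) = 120
Natural end conditions: M_0 = M_3 = 0.
Hence M_0 = 0, M_1 = -104/5, M_2 = 176/5, M_3 = 0.
On [1, 2], with S_0(t) = a_0 + b_0·(t - 1) + c_0·(t - 1)² + d_0·(t - 1)³: c_0 = M_0/2 = 0, d_0 = (M_1 - M_0)/(6h_0) = -52/15, b_0 = Δ_0 - h_0(2M_0 + M_1)/6 = 37/15.

2.4667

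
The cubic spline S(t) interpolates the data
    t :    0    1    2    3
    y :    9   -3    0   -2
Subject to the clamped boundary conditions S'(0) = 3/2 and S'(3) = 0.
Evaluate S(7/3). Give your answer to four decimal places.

With σ_i denoting the second derivative at x_i, h_i = 1, 1, 1, and Δ_i = (y_(i+1) − y_i)/h_i = -12, 3, -2:
  1·σ_0 + 4·σ_1 + 1·σ_2 = 6(Δ_1 - Δ_0) = 90
  1·σ_1 + 4·σ_2 + 1·σ_3 = 6(Δ_2 - Δ_1) = -30
Clamped end conditions give two more equations: 2h_0·σ_0 + h_0·σ_1 = 6(Δ_0 - S'(0)) = -81 and h_2·σ_2 + 2h_2·σ_3 = 6(S'(3) - Δ_2) = 12.
Hence σ_0 = -312/5, σ_1 = 219/5, σ_2 = -114/5, σ_3 = 87/5.
On [2, 3], S(t) = 0 + 27/10·(t - 2) - 57/5·(t - 2)² + 67/10·(t - 2)³.
With (t - 2) = 1/3: S(7/3) = -16/135.

-0.1185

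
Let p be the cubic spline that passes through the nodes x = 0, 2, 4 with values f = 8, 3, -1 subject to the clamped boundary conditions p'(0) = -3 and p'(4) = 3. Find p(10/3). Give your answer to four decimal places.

Put m_i = p'' at the i-th knot. Here h = (2, 2) and Δ = (-5/2, -2), so the interior equations h_(i-1)·m_(i-1) + 2(h_(i-1)+h_i)·m_i + h_i·m_(i+1) = 6(Δ_i − Δ_(i-1)) read
  2·m_0 + 8·m_1 + 2·m_2 = 6(Δ_1 - Δ_0) = 3
Clamped end conditions give two more equations: 2h_0·m_0 + h_0·m_1 = 6(Δ_0 - p'(0)) = 3 and h_1·m_1 + 2h_1·m_2 = 6(p'(4) - Δ_1) = 30.
Hence m_0 = 15/8, m_1 = -9/4, m_2 = 69/8.
On [2, 4], p(x) = 3 - 27/8·(x - 2) - 9/8·(x - 2)² + 29/32·(x - 2)³.
With (x - 2) = 4/3: p(10/3) = -73/54.

-1.3519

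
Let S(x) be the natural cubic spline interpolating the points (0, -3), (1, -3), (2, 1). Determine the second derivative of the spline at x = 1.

Put m_i = S'' at the i-th knot. Here h = (1, 1) and Δ = (0, 4), so the interior equations h_(i-1)·m_(i-1) + 2(h_(i-1)+h_i)·m_i + h_i·m_(i+1) = 6(Δ_i − Δ_(i-1)) read
  1·m_0 + 4·m_1 + 1·m_2 = 6(Δ_1 - Δ_0) = 24
Natural end conditions: m_0 = m_2 = 0.
Solving: m_0 = 0, m_1 = 6, m_2 = 0.

6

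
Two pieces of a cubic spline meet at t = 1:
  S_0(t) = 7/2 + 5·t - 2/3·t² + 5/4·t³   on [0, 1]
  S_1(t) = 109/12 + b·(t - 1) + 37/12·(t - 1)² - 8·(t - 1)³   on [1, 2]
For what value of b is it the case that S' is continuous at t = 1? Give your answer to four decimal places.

7.4167

S_0'(t) = 5 - 4/3·t + 15/4·t², so S_0'(1) = 89/12. On the right, S_1'(1) = b, so b = 89/12.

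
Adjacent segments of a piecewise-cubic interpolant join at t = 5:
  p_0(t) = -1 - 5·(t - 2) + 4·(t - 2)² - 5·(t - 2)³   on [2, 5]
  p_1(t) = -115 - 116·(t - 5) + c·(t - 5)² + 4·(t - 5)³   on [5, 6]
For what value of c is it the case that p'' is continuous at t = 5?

-41

p_0''(t) = 8 - 30·(t - 2), so p_0''(5) = -82. On the right, p_1''(5) = 2c, so c = -41.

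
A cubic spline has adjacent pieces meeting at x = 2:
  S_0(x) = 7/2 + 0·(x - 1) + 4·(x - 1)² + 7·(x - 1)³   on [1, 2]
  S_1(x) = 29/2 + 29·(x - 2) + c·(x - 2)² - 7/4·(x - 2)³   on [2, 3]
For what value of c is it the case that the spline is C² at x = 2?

S_0''(x) = 8 + 42·(x - 1), so S_0''(2) = 50. On the right, S_1''(2) = 2c, so c = 25.

25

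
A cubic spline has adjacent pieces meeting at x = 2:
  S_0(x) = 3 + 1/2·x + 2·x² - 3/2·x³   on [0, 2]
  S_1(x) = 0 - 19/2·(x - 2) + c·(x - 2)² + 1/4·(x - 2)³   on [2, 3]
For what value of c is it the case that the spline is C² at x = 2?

S_0''(x) = 4 - 9·x, so S_0''(2) = -14. On the right, S_1''(2) = 2c, so c = -7.

-7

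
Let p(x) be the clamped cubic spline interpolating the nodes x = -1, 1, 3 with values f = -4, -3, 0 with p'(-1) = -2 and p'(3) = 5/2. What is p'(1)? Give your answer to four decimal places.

With σ_i denoting the second derivative at x_i, h_i = 2, 2, and Δ_i = (y_(i+1) − y_i)/h_i = 1/2, 3/2:
  2·σ_0 + 8·σ_1 + 2·σ_2 = 6(Δ_1 - Δ_0) = 6
Clamped end conditions give two more equations: 2h_0·σ_0 + h_0·σ_1 = 6(Δ_0 - p'(-1)) = 15 and h_1·σ_1 + 2h_1·σ_2 = 6(p'(3) - Δ_1) = 6.
Forward elimination and back-substitution give σ_0 = 33/8, σ_1 = -3/4, σ_2 = 15/8.
On [1, 3], p'(x) = b_1 + 2c_1·(x - 1) + 3d_1·(x - 1)² with b_1 = Δ_1 - h_1(2σ_1 + σ_2)/6 = 11/8, c_1 = σ_1/2 = -3/8, d_1 = (σ_2 - σ_1)/(6h_1) = 7/32. So p'(1) = 11/8.

1.3750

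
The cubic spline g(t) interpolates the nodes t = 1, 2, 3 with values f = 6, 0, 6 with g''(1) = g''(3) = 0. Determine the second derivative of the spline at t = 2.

18

Let σ_i = g''(x_i). Step sizes h_i = 1, 1; slopes of the chords Δ_i = (y_(i+1) - y_i)/h_i = -6, 6.
  1·σ_0 + 4·σ_1 + 1·σ_2 = 6(Δ_1 - Δ_0) = 72
Natural end conditions: σ_0 = σ_2 = 0.
Solving: σ_0 = 0, σ_1 = 18, σ_2 = 0.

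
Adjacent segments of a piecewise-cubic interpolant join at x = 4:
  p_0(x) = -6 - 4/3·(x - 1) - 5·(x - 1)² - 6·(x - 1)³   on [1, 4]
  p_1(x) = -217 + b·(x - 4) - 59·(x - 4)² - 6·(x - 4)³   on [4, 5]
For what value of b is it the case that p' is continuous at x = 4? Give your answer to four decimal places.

-193.3333

p_0'(x) = -4/3 - 10·(x - 1) - 18·(x - 1)², so p_0'(4) = -580/3. On the right, p_1'(4) = b, so b = -580/3.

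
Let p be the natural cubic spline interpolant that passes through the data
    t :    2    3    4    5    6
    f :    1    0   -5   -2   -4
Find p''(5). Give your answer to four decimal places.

-11.8929

Write σ_i for p''(x_i). With h_i = 1, 1, 1, 1 and divided differences Δ_i = -1, -5, 3, -2, the continuity of p' gives the tridiagonal system
  1·σ_0 + 4·σ_1 + 1·σ_2 = 6(Δ_1 - Δ_0) = -24
  1·σ_1 + 4·σ_2 + 1·σ_3 = 6(Δ_2 - Δ_1) = 48
  1·σ_2 + 4·σ_3 + 1·σ_4 = 6(Δ_3 - Δ_2) = -30
Natural end conditions: σ_0 = σ_4 = 0.
Solving the tridiagonal system: σ_0 = 0, σ_1 = -291/28, σ_2 = 123/7, σ_3 = -333/28, σ_4 = 0.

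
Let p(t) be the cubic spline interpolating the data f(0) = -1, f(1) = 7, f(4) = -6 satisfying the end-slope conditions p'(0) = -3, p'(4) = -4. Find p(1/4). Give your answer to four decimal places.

Put m_i = p'' at the i-th knot. Here h = (1, 3) and Δ = (8, -13/3), so the interior equations h_(i-1)·m_(i-1) + 2(h_(i-1)+h_i)·m_i + h_i·m_(i+1) = 6(Δ_i − Δ_(i-1)) read
  1·m_0 + 8·m_1 + 3·m_2 = 6(Δ_1 - Δ_0) = -74
Clamped end conditions give two more equations: 2h_0·m_0 + h_0·m_1 = 6(Δ_0 - p'(0)) = 66 and h_1·m_1 + 2h_1·m_2 = 6(p'(4) - Δ_1) = 2.
Forward elimination and back-substitution give m_0 = 42, m_1 = -18, m_2 = 28/3.
On [0, 1], p(t) = -1 - 3·t + 21·t² - 10·t³.
With t = 1/4: p(1/4) = -19/32.

-0.5938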